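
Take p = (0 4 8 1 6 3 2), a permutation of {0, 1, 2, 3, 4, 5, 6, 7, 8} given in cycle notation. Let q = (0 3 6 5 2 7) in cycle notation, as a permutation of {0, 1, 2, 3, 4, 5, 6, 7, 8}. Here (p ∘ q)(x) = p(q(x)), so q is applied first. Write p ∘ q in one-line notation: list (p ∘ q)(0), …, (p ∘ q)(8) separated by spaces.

2 6 7 3 8 0 5 4 1

(p ∘ q)(x) = p(q(x)). Computing each image: p(q(0)) = p(3) = 2, p(q(1)) = p(1) = 6, p(q(2)) = p(7) = 7, p(q(3)) = p(6) = 3, p(q(4)) = p(4) = 8, p(q(5)) = p(2) = 0, p(q(6)) = p(5) = 5, p(q(7)) = p(0) = 4, p(q(8)) = p(8) = 1.
Hence p ∘ q = [2 6 7 3 8 0 5 4 1].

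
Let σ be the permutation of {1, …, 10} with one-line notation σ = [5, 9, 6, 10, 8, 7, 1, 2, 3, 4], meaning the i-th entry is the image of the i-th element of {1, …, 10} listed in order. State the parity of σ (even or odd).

even

In disjoint-cycle form the cycle lengths are 8, 2.
A cycle is odd iff its length is even; σ has 2 even-length cycles, so sgn(σ) = (−1)^2 and σ is even.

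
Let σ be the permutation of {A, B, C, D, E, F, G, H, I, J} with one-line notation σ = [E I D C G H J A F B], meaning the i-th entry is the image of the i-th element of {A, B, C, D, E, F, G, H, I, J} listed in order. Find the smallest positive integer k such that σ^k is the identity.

The disjoint-cycle form of σ has cycle lengths 8, 2.
The order is lcm(8, 2) = 8.

8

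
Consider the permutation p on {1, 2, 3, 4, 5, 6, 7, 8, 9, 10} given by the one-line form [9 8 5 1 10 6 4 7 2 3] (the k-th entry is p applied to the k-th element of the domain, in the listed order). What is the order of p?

Decomposing into disjoint cycles gives cycle lengths 6, 3, 1.
The order is lcm(6, 3) = 6.

6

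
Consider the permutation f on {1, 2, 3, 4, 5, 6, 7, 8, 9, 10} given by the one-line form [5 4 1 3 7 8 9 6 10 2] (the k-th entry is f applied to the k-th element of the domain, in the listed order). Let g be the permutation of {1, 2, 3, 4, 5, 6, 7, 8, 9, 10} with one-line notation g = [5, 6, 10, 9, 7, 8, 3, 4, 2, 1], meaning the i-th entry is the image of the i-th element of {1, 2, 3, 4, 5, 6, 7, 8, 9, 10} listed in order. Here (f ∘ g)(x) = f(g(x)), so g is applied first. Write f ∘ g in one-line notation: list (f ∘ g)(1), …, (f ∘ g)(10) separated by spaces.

7 8 2 10 9 6 1 3 4 5

(f ∘ g)(x) = f(g(x)). Computing each image: f(g(1)) = f(5) = 7, f(g(2)) = f(6) = 8, f(g(3)) = f(10) = 2, f(g(4)) = f(9) = 10, f(g(5)) = f(7) = 9, f(g(6)) = f(8) = 6, f(g(7)) = f(3) = 1, f(g(8)) = f(4) = 3, f(g(9)) = f(2) = 4, f(g(10)) = f(1) = 5.
Hence f ∘ g = [7 8 2 10 9 6 1 3 4 5].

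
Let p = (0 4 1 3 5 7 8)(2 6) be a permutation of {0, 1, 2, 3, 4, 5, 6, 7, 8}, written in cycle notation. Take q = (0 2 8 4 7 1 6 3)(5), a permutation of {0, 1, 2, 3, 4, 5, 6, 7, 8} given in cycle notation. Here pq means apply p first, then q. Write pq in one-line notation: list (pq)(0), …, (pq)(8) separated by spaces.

7 0 3 5 6 1 8 4 2

Chase each element through p then q: 0 → 4 → 7; 1 → 3 → 0; 2 → 6 → 3; 3 → 5 → 5; 4 → 1 → 6; 5 → 7 → 1; 6 → 2 → 8; 7 → 8 → 4; 8 → 0 → 2.
So pq in one-line form is 7 0 3 5 6 1 8 4 2.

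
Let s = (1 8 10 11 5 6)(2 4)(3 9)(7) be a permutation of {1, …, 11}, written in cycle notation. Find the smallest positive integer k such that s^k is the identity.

The cycle type of s is (6, 2, 2, 1).
The order of s is the least common multiple of its cycle lengths: lcm(6, 2, 2) = 6.

6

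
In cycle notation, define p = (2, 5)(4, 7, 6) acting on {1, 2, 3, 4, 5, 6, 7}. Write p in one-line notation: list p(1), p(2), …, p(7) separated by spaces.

Image by image: 1→1, 2→5, 3→3, 4→7, 5→2, 6→4, 7→6.
So the one-line form is 1 5 3 7 2 4 6.

1 5 3 7 2 4 6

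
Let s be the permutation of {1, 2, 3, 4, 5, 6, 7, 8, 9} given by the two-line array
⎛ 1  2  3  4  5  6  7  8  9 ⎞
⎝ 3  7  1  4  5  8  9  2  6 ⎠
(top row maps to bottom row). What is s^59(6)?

9

Tracing 6 → 8 → … returns to 6 after 5 steps, so 6 lies in a 5-cycle (2 7 9 6 8).
Since the cycle has length 5, s^59 acts on it the same as s^4 (59 mod 5 = 4).
Stepping 4 places around the cycle: 6 → 8 → 2 → 7 → 9.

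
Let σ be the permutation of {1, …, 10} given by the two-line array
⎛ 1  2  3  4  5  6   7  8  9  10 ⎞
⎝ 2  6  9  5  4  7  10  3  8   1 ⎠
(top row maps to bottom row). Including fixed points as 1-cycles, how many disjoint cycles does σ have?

The cycle decomposition is (1 2 6 7 10)(3 9 8)(4 5), which has 3 cycles (counting 1-cycles).

3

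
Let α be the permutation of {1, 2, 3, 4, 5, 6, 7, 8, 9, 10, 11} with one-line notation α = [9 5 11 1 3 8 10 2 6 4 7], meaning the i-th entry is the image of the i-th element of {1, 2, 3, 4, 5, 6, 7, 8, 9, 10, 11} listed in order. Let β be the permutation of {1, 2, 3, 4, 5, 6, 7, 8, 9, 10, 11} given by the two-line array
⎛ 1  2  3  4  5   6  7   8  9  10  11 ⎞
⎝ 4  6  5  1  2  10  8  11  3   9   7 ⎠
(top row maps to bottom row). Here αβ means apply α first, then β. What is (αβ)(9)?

(αβ)(9) = β(α(9)). α(9) = 6, then β(6) = 10. So (αβ)(9) = 10.

10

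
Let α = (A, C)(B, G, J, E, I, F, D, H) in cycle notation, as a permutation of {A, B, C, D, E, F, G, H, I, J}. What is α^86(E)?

E lies in the 8-cycle (B, G, J, E, I, F, D, H).
Powers repeat with period 8 on this cycle, and 86 mod 8 = 6, so α^86(E) = α^6(E).
Stepping 6 places around the cycle: E → I → F → D → H → B → G.

G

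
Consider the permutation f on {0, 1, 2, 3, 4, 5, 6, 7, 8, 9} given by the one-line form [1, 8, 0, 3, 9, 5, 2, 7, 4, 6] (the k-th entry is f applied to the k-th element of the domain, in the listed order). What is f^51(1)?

4

Tracing 1 → 8 → … returns to 1 after 7 steps, so 1 lies in a 7-cycle (0, 1, 8, 4, 9, 6, 2).
Powers repeat with period 7 on this cycle, and 51 mod 7 = 2, so f^51(1) = f^2(1).
Advancing 2 steps from 1: 1 → 8 → 4.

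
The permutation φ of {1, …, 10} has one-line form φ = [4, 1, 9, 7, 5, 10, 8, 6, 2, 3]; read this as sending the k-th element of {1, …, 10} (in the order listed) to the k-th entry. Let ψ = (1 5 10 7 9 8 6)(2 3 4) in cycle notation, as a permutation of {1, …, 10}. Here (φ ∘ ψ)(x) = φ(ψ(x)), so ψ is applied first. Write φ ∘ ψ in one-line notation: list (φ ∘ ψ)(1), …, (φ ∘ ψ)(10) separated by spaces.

(φ ∘ ψ)(x) = φ(ψ(x)). Computing each image: φ(ψ(1)) = φ(5) = 5, φ(ψ(2)) = φ(3) = 9, φ(ψ(3)) = φ(4) = 7, φ(ψ(4)) = φ(2) = 1, φ(ψ(5)) = φ(10) = 3, φ(ψ(6)) = φ(1) = 4, φ(ψ(7)) = φ(9) = 2, φ(ψ(8)) = φ(6) = 10, φ(ψ(9)) = φ(8) = 6, φ(ψ(10)) = φ(7) = 8.
Hence φ ∘ ψ = [5 9 7 1 3 4 2 10 6 8].

5 9 7 1 3 4 2 10 6 8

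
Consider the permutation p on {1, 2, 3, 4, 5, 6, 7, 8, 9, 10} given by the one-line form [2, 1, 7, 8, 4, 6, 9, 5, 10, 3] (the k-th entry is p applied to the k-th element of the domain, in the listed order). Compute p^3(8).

8

Tracing 8 → 5 → … returns to 8 after 3 steps, so 8 lies in a 3-cycle (4 8 5).
Powers repeat with period 3 on this cycle, and 3 mod 3 = 0, so p^3(8) = p^0(8).
So p^3(8) = 8.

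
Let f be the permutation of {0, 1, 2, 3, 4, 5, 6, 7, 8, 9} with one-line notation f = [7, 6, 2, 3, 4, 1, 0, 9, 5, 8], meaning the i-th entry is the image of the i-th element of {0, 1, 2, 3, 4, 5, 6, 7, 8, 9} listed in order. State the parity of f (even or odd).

In disjoint-cycle form the cycle lengths are 7, 1, 1, 1.
A cycle of length ℓ contributes ℓ−1 transpositions, so f is a product of 6 transpositions — even.

even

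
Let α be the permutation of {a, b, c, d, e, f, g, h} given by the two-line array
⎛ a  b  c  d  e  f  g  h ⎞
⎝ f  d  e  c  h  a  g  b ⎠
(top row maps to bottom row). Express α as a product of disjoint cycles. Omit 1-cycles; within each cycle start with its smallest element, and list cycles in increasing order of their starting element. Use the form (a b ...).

Iterating α from a gives a → f → a; that is the 2-cycle (a f).
Continuing from each remaining unvisited element yields (a f)(b d c e h).

(a f)(b d c e h)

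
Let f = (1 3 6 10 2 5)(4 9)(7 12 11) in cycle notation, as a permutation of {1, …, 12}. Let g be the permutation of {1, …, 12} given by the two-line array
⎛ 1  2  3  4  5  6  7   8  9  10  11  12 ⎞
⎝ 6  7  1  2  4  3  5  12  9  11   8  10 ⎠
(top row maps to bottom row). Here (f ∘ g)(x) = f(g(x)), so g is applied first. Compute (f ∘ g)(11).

8

(f ∘ g)(11) = f(g(11)). g(11) = 8, then f(8) = 8. So (f ∘ g)(11) = 8.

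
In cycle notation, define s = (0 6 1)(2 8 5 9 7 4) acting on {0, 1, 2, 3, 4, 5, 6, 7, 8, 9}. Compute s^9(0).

0

0 lies in the 3-cycle (0 6 1).
Since the cycle has length 3, s^9 acts on it the same as s^0 (9 mod 3 = 0).
So s^9(0) = 0.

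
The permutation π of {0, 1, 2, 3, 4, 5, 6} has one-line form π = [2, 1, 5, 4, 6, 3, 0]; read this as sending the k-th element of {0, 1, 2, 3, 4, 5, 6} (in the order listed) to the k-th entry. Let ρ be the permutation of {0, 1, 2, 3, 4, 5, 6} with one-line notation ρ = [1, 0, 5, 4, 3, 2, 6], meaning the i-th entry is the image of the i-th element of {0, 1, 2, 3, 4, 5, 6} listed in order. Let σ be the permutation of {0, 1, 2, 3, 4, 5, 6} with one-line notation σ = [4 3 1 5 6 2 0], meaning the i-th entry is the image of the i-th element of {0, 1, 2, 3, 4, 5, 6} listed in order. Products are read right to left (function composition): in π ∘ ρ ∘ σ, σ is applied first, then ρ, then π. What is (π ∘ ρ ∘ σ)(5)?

3

(π ∘ ρ ∘ σ)(5) = π(ρ(σ(5))). σ(5) = 2, then ρ(2) = 5, then π(5) = 3, so the result is 3.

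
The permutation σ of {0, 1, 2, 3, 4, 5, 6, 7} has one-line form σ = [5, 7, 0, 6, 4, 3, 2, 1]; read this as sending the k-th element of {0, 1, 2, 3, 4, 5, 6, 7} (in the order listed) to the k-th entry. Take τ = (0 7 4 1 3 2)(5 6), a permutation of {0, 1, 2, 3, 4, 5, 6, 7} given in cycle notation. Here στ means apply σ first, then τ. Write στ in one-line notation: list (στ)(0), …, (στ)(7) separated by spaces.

Chase each element through σ then τ: 0 → 5 → 6; 1 → 7 → 4; 2 → 0 → 7; 3 → 6 → 5; 4 → 4 → 1; 5 → 3 → 2; 6 → 2 → 0; 7 → 1 → 3.
So στ in one-line form is 6 4 7 5 1 2 0 3.

6 4 7 5 1 2 0 3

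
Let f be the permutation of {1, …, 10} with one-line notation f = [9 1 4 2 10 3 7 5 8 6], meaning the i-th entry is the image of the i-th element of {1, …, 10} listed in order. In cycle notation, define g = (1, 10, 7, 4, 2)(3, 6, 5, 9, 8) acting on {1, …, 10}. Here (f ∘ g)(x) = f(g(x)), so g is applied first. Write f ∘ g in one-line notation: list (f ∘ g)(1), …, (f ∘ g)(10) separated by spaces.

6 9 3 1 8 10 2 4 5 7

(f ∘ g)(x) = f(g(x)). Computing each image: f(g(1)) = f(10) = 6, f(g(2)) = f(1) = 9, f(g(3)) = f(6) = 3, f(g(4)) = f(2) = 1, f(g(5)) = f(9) = 8, f(g(6)) = f(5) = 10, f(g(7)) = f(4) = 2, f(g(8)) = f(3) = 4, f(g(9)) = f(8) = 5, f(g(10)) = f(7) = 7.
Hence f ∘ g = [6 9 3 1 8 10 2 4 5 7].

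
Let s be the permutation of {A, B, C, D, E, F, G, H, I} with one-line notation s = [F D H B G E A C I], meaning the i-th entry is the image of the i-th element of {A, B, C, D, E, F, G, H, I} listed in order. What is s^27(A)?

Tracing A → F → … returns to A after 4 steps, so A lies in a 4-cycle (A F E G).
Powers repeat with period 4 on this cycle, and 27 mod 4 = 3, so s^27(A) = s^3(A).
Advancing 3 steps from A: A → F → E → G.

G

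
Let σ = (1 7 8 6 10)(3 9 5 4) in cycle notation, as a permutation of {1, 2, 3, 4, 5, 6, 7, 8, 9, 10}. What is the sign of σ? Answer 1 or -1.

-1

The cycle lengths are 5, 4, 1.
A cycle of length ℓ contributes ℓ−1 transpositions, so σ is a product of 4 + 3 = 7 transpositions — odd.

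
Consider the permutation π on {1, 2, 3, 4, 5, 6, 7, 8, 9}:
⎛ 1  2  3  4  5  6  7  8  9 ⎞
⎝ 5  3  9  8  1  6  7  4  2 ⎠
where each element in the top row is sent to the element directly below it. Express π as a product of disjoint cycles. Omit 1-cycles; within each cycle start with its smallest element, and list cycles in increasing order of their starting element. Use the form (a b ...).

(1 5)(2 3 9)(4 8)

Iterating π from 1 gives 1 → 5 → 1; that is the 2-cycle (1 5).
Repeating from the next unused element and collecting all non-trivial cycles gives (1 5)(2 3 9)(4 8).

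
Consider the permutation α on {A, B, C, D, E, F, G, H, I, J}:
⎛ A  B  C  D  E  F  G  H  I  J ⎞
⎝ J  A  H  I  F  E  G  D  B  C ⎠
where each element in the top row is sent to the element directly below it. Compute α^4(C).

Tracing C → H → … returns to C after 7 steps, so C lies in a 7-cycle (A, J, C, H, D, I, B).
Stepping 4 places around the cycle: C → H → D → I → B.

B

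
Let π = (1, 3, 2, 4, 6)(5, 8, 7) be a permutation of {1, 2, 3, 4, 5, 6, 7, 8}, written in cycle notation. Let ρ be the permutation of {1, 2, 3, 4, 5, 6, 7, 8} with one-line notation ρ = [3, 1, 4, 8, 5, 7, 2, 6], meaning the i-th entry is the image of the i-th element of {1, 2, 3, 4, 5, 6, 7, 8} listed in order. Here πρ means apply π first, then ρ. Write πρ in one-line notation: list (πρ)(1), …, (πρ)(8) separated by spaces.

(πρ)(x) = ρ(π(x)). Computing each image: ρ(π(1)) = ρ(3) = 4, ρ(π(2)) = ρ(4) = 8, ρ(π(3)) = ρ(2) = 1, ρ(π(4)) = ρ(6) = 7, ρ(π(5)) = ρ(8) = 6, ρ(π(6)) = ρ(1) = 3, ρ(π(7)) = ρ(5) = 5, ρ(π(8)) = ρ(7) = 2.
Hence πρ = [4 8 1 7 6 3 5 2].

4 8 1 7 6 3 5 2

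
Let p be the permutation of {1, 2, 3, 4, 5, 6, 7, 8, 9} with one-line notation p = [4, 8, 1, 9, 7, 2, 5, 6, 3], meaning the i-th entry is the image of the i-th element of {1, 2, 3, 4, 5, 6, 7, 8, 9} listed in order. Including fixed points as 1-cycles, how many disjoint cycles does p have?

3

The cycle decomposition is (1 4 9 3)(2 8 6)(5 7), which has 3 cycles (counting 1-cycles).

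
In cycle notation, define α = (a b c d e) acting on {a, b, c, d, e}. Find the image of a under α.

b

In the cycle (a b c d e), a is followed by b, so α(a) = b.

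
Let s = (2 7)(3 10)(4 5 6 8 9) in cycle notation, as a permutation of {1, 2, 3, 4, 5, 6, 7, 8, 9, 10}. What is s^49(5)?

4

5 lies in the 5-cycle (4 5 6 8 9).
Powers repeat with period 5 on this cycle, and 49 mod 5 = 4, so s^49(5) = s^4(5).
Stepping 4 places around the cycle: 5 → 6 → 8 → 9 → 4.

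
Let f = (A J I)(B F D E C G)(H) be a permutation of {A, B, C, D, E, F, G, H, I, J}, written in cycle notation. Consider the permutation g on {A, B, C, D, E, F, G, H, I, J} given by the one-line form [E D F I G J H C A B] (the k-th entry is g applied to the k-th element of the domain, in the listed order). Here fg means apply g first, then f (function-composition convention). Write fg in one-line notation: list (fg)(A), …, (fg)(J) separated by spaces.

C E D A B I H G J F

(fg)(x) = f(g(x)). Computing each image: f(g(A)) = f(E) = C, f(g(B)) = f(D) = E, f(g(C)) = f(F) = D, f(g(D)) = f(I) = A, f(g(E)) = f(G) = B, f(g(F)) = f(J) = I, f(g(G)) = f(H) = H, f(g(H)) = f(C) = G, f(g(I)) = f(A) = J, f(g(J)) = f(B) = F.
Hence fg = [C E D A B I H G J F].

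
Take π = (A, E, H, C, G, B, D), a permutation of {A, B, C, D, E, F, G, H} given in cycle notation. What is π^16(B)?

A

B lies in the 7-cycle (A, E, H, C, G, B, D).
Since the cycle has length 7, π^16 acts on it the same as π^2 (16 mod 7 = 2).
Stepping 2 places around the cycle: B → D → A.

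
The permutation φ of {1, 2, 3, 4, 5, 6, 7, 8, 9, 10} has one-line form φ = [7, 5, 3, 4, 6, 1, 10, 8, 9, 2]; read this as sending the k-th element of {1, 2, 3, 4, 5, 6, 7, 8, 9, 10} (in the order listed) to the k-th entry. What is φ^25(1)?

Tracing 1 → 7 → … returns to 1 after 6 steps, so 1 lies in a 6-cycle (1 7 10 2 5 6).
Since the cycle has length 6, φ^25 acts on it the same as φ^1 (25 mod 6 = 1).
Advancing 1 step from 1: 1 → 7.

7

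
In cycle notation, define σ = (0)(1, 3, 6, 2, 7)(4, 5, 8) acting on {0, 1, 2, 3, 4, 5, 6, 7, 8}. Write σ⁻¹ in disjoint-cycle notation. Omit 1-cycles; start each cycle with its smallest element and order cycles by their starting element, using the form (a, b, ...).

The inverse reverses each cycle.
Reversing each cycle of σ and rotating so the smallest element leads gives (1, 7, 2, 6, 3)(4, 8, 5).

(1, 7, 2, 6, 3)(4, 8, 5)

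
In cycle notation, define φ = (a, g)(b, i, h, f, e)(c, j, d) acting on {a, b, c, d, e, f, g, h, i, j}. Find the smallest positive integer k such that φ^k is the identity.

The disjoint cycles have lengths 5, 3, 2.
The order is lcm(5, 3, 2) = 30.

30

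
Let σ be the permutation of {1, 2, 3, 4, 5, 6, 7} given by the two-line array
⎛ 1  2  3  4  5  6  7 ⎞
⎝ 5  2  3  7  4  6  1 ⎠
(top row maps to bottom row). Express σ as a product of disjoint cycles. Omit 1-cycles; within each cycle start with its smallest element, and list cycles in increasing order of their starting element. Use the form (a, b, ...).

(1, 5, 4, 7)

Start at 1 and follow images: 1 → 5 → 4 → 7 → 1, giving the cycle (1, 5, 4, 7).
Repeating from the next unused element and collecting all non-trivial cycles gives (1, 5, 4, 7).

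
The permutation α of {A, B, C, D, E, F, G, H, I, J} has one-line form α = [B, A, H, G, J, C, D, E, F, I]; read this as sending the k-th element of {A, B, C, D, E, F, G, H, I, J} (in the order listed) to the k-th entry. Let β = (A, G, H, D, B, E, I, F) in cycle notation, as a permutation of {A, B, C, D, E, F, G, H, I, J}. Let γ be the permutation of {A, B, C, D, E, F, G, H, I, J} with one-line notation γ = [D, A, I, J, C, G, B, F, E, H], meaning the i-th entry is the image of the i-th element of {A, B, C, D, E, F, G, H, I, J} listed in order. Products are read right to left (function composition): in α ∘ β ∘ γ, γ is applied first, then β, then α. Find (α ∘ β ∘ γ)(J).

Chase J: γ(J) = H; β(H) = D; α(D) = G. Hence (α ∘ β ∘ γ)(J) = G.

G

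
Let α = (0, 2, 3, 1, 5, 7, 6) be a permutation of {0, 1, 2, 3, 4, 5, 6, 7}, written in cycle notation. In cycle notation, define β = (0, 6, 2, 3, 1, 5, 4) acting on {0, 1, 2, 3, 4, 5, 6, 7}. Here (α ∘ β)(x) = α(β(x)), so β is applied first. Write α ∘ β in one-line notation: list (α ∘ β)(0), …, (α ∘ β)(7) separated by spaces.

(α ∘ β)(x) = α(β(x)). Computing each image: α(β(0)) = α(6) = 0, α(β(1)) = α(5) = 7, α(β(2)) = α(3) = 1, α(β(3)) = α(1) = 5, α(β(4)) = α(0) = 2, α(β(5)) = α(4) = 4, α(β(6)) = α(2) = 3, α(β(7)) = α(7) = 6.
Hence α ∘ β = [0 7 1 5 2 4 3 6].

0 7 1 5 2 4 3 6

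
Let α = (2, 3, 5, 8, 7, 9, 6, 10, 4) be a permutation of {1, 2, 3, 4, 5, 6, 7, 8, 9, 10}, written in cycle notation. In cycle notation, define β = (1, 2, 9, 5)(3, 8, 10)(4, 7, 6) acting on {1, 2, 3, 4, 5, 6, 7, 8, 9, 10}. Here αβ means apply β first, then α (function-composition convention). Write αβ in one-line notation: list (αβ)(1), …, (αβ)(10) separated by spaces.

For each element, apply β then α: 1 → 2 → 3; 2 → 9 → 6; 3 → 8 → 7; 4 → 7 → 9; 5 → 1 → 1; 6 → 4 → 2; 7 → 6 → 10; 8 → 10 → 4; 9 → 5 → 8; 10 → 3 → 5.
So αβ in one-line form is 3 6 7 9 1 2 10 4 8 5.

3 6 7 9 1 2 10 4 8 5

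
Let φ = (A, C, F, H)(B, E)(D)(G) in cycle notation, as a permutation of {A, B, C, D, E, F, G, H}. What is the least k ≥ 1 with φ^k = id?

4

The cycle type of φ is (4, 2, 1, 1).
Since disjoint cycles commute, ord(φ) = lcm(4, 2) = 4.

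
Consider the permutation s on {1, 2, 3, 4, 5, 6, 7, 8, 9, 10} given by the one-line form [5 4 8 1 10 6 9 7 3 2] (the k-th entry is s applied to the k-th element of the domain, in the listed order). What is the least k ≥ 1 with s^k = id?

20

Decomposing into disjoint cycles gives cycle lengths 5, 4, 1.
The order is lcm(5, 4) = 20.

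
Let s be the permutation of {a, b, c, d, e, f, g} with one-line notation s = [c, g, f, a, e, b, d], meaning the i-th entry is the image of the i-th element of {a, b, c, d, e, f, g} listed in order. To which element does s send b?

g

b is element number 2 of the domain, and entry number 2 of the one-line form is g, so s(b) = g.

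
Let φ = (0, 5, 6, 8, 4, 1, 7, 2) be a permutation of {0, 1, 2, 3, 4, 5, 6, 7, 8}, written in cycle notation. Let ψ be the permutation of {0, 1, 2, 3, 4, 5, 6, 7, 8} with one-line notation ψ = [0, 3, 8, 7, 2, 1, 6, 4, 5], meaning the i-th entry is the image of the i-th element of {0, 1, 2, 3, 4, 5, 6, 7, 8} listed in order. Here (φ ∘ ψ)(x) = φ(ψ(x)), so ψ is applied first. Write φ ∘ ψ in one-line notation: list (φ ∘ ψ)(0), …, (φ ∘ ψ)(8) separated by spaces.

Chase each element through ψ then φ: 0 → 0 → 5; 1 → 3 → 3; 2 → 8 → 4; 3 → 7 → 2; 4 → 2 → 0; 5 → 1 → 7; 6 → 6 → 8; 7 → 4 → 1; 8 → 5 → 6.
Collecting the images, φ ∘ ψ = [5 3 4 2 0 7 8 1 6].

5 3 4 2 0 7 8 1 6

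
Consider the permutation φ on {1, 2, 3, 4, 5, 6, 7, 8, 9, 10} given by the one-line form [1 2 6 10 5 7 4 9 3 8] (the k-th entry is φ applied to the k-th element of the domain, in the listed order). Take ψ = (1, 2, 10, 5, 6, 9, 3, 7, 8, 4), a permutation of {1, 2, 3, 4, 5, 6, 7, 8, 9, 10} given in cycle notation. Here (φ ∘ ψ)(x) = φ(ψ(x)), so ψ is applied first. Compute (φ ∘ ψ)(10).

5

ψ(10) = 5, then φ(5) = 5; composing gives (φ ∘ ψ)(10) = 5.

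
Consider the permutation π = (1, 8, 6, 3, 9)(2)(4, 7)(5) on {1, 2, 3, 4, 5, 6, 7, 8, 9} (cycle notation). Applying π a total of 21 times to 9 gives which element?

1

9 lies in the 5-cycle (1, 8, 6, 3, 9).
Since the cycle has length 5, π^21 acts on it the same as π^1 (21 mod 5 = 1).
Advancing 1 step from 9: 9 → 1.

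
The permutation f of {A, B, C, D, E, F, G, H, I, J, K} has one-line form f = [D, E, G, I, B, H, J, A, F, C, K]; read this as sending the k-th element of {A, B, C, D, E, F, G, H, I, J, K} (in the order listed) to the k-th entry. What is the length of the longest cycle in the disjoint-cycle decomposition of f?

Decomposing into disjoint cycles gives (A, D, I, F, H)(B, E)(C, G, J); the longest has length 5.

5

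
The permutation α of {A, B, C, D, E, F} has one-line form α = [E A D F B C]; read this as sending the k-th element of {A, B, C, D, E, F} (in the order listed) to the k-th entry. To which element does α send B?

A

B is element number 2 of the domain, and entry number 2 of the one-line form is A, so α(B) = A.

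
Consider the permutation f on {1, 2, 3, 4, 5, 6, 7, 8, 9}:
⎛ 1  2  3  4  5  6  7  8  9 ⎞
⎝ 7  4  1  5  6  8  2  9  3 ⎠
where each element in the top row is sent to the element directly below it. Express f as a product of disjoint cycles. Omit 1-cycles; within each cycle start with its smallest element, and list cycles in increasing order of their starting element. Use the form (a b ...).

Iterating f from 1 gives 1 → 7 → 2 → 4 → 5 → 6 → 8 → 9 → 3 → 1; that is the 9-cycle (1 7 2 4 5 6 8 9 3).
Repeating from the next unused element and collecting all non-trivial cycles gives (1 7 2 4 5 6 8 9 3).

(1 7 2 4 5 6 8 9 3)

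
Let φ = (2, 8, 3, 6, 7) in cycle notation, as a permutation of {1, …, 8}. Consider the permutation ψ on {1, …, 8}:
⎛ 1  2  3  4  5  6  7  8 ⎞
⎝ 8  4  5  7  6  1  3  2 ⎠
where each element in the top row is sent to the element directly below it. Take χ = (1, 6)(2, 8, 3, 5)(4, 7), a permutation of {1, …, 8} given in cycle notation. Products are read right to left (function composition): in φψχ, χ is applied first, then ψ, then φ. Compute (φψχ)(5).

Chase 5: χ(5) = 2; ψ(2) = 4; φ(4) = 4. Hence (φψχ)(5) = 4.

4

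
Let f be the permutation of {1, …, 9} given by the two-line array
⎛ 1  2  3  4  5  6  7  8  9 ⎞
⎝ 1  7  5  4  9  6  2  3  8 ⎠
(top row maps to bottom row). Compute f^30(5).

8

Tracing 5 → 9 → … returns to 5 after 4 steps, so 5 lies in a 4-cycle (3 5 9 8).
Powers repeat with period 4 on this cycle, and 30 mod 4 = 2, so f^30(5) = f^2(5).
Advancing 2 steps from 5: 5 → 9 → 8.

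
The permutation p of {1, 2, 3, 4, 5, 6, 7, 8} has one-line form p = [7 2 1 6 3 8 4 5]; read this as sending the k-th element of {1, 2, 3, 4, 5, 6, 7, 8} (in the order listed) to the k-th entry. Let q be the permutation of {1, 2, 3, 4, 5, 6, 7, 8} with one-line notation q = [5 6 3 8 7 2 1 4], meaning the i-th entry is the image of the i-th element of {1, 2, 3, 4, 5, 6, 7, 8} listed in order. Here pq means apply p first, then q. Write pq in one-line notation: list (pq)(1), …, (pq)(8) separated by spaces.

For each element, apply p then q: 1 → 7 → 1; 2 → 2 → 6; 3 → 1 → 5; 4 → 6 → 2; 5 → 3 → 3; 6 → 8 → 4; 7 → 4 → 8; 8 → 5 → 7.
Collecting the images, pq = [1 6 5 2 3 4 8 7].

1 6 5 2 3 4 8 7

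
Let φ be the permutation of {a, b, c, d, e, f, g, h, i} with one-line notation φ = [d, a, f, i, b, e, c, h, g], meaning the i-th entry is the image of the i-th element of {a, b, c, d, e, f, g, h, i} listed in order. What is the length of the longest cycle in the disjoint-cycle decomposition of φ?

Decomposing into disjoint cycles gives (a d i g c f e b); the longest has length 8.

8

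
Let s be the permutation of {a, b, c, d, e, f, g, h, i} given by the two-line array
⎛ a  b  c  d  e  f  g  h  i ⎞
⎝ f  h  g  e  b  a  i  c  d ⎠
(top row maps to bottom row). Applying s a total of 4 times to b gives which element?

i

Tracing b → h → … returns to b after 7 steps, so b lies in a 7-cycle (b h c g i d e).
Stepping 4 places around the cycle: b → h → c → g → i.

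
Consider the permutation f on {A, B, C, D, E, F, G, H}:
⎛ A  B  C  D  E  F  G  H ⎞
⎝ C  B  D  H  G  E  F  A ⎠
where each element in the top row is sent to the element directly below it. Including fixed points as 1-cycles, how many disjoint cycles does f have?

3

The cycle decomposition is (A, C, D, H)(B)(E, G, F), which has 3 cycles (counting 1-cycles).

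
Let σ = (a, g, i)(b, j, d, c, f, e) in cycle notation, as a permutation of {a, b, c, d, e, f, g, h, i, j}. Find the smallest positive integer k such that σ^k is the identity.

6

The cycle type of σ is (6, 3, 1).
The order of σ is the least common multiple of its cycle lengths: lcm(6, 3) = 6.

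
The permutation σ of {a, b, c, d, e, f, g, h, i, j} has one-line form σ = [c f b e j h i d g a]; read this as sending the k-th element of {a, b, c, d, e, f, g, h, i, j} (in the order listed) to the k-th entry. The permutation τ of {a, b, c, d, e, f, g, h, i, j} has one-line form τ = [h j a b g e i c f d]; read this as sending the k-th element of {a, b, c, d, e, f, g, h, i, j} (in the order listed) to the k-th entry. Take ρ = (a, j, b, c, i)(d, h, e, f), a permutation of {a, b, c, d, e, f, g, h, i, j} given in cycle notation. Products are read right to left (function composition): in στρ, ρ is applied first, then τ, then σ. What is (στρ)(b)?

(στρ)(b) = σ(τ(ρ(b))). ρ(b) = c, then τ(c) = a, then σ(a) = c, so the result is c.

c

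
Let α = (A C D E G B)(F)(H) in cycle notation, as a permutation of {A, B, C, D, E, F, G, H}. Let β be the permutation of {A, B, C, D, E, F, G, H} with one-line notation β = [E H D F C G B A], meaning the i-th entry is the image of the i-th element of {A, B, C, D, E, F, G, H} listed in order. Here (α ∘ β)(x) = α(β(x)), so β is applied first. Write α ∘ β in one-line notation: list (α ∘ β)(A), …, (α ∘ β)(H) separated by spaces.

(α ∘ β)(x) = α(β(x)). Computing each image: α(β(A)) = α(E) = G, α(β(B)) = α(H) = H, α(β(C)) = α(D) = E, α(β(D)) = α(F) = F, α(β(E)) = α(C) = D, α(β(F)) = α(G) = B, α(β(G)) = α(B) = A, α(β(H)) = α(A) = C.
Hence α ∘ β = [G H E F D B A C].

G H E F D B A C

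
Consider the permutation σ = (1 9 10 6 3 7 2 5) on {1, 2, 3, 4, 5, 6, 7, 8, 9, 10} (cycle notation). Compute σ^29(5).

3

5 lies in the 8-cycle (1 9 10 6 3 7 2 5).
Powers repeat with period 8 on this cycle, and 29 mod 8 = 5, so σ^29(5) = σ^5(5).
Advancing 5 steps from 5: 5 → 1 → 9 → 10 → 6 → 3.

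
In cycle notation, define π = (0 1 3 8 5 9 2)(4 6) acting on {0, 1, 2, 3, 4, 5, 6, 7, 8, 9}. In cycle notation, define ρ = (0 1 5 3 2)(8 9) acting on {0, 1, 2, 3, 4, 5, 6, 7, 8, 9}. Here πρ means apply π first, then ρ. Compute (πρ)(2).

1

First apply π: π(2) = 0, then ρ(0) = 1. Thus (πρ)(2) = 1.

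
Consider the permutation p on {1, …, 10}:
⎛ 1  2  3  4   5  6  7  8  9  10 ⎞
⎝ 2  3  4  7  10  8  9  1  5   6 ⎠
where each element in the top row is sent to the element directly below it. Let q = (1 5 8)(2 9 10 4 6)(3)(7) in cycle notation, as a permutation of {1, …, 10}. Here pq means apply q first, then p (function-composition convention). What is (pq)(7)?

9

First apply q: q(7) = 7, then p(7) = 9. Thus (pq)(7) = 9.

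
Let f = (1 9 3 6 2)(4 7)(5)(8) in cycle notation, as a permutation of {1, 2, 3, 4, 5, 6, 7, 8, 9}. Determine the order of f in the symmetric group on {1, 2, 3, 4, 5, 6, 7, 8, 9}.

The cycle type of f is (5, 2, 1, 1).
The order is lcm(5, 2) = 10.

10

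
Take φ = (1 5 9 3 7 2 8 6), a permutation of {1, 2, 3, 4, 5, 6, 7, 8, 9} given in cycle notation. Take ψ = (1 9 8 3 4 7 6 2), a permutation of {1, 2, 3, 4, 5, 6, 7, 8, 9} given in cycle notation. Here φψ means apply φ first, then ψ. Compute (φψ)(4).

First apply φ: φ(4) = 4, then ψ(4) = 7. Thus (φψ)(4) = 7.

7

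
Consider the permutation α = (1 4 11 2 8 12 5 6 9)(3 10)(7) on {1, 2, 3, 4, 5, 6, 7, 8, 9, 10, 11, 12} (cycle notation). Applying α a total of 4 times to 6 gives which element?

6 lies in the 9-cycle (1 4 11 2 8 12 5 6 9).
Advancing 4 steps from 6: 6 → 9 → 1 → 4 → 11.

11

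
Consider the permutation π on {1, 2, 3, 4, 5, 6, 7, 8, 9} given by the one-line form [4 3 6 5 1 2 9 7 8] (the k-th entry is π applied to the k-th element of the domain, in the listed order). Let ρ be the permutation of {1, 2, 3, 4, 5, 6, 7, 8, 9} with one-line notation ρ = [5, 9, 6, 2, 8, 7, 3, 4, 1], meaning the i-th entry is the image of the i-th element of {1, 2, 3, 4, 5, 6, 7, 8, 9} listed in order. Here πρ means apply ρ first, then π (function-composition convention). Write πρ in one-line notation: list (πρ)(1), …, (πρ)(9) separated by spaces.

For each element, apply ρ then π: 1 → 5 → 1; 2 → 9 → 8; 3 → 6 → 2; 4 → 2 → 3; 5 → 8 → 7; 6 → 7 → 9; 7 → 3 → 6; 8 → 4 → 5; 9 → 1 → 4.
Collecting the images, πρ = [1 8 2 3 7 9 6 5 4].

1 8 2 3 7 9 6 5 4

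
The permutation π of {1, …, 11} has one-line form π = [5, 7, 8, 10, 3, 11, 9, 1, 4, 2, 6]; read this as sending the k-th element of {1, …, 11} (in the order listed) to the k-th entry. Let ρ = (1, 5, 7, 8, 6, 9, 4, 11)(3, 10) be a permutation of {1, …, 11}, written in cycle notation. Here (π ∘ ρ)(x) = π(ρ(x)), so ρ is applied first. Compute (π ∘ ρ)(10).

8

First apply ρ: ρ(10) = 3, then π(3) = 8. Thus (π ∘ ρ)(10) = 8.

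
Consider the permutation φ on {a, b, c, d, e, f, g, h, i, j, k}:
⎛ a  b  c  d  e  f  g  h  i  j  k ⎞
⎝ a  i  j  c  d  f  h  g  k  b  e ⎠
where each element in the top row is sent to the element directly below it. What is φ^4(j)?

Tracing j → b → … returns to j after 7 steps, so j lies in a 7-cycle (b, i, k, e, d, c, j).
Advancing 4 steps from j: j → b → i → k → e.

e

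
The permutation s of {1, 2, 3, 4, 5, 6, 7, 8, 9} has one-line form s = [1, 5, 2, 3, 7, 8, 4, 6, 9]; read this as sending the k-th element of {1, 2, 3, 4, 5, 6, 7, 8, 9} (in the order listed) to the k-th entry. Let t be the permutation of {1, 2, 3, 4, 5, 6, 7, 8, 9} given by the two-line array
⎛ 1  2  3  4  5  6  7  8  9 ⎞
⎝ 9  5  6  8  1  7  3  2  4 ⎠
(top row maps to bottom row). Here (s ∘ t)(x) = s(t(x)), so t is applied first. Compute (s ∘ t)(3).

8

t(3) = 6, then s(6) = 8; composing gives (s ∘ t)(3) = 8.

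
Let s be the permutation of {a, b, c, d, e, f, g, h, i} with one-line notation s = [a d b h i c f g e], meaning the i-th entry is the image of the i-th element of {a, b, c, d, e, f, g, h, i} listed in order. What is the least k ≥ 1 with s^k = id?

The disjoint-cycle form of s has cycle lengths 6, 2, 1.
The order is lcm(6, 2) = 6.

6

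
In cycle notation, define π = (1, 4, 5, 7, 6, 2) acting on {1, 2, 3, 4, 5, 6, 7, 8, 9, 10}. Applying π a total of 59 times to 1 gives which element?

1 lies in the 6-cycle (1, 4, 5, 7, 6, 2).
On a 6-cycle, π^6 is the identity, so π^59 = π^5 there (59 ≡ 5 mod 6).
Advancing 5 steps from 1: 1 → 4 → 5 → 7 → 6 → 2.

2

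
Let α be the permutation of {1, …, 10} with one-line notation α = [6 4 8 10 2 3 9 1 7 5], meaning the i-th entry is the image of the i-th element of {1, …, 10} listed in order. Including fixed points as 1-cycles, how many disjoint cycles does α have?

The cycle decomposition is (1 6 3 8)(2 4 10 5)(7 9), which has 3 cycles (counting 1-cycles).

3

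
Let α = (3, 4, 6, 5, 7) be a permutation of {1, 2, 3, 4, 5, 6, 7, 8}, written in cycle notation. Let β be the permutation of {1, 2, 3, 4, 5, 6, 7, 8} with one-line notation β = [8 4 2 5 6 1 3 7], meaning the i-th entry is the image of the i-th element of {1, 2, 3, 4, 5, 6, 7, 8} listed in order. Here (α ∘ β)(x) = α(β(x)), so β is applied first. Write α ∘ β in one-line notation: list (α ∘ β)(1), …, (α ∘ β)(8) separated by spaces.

8 6 2 7 5 1 4 3

For each element, apply β then α: 1 → 8 → 8; 2 → 4 → 6; 3 → 2 → 2; 4 → 5 → 7; 5 → 6 → 5; 6 → 1 → 1; 7 → 3 → 4; 8 → 7 → 3.
So α ∘ β in one-line form is 8 6 2 7 5 1 4 3.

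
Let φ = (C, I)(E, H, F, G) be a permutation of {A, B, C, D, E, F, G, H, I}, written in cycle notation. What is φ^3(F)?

F lies in the 4-cycle (E, H, F, G).
Advancing 3 steps from F: F → G → E → H.

H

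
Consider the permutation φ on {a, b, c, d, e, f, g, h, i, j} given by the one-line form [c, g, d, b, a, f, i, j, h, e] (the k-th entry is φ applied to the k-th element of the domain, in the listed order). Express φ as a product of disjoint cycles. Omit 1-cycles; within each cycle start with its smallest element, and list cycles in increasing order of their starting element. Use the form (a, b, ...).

(a, c, d, b, g, i, h, j, e)

From a: a → c → d → b → g → i → h → j → e → a, closing the cycle (a, c, d, b, g, i, h, j, e).
Continuing from each remaining unvisited element yields (a, c, d, b, g, i, h, j, e).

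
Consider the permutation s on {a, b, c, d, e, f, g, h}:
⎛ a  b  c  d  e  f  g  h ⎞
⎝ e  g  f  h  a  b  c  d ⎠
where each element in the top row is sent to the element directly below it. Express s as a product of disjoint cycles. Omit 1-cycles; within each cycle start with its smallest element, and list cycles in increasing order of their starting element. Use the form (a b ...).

Start at a and follow images: a → e → a, giving the cycle (a e).
Repeating from the next unused element and collecting all non-trivial cycles gives (a e)(b g c f)(d h).

(a e)(b g c f)(d h)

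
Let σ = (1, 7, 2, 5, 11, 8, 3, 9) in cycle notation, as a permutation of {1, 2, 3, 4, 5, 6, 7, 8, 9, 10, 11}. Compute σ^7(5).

2

5 lies in the 8-cycle (1, 7, 2, 5, 11, 8, 3, 9).
Stepping 7 places around the cycle: 5 → 11 → 8 → 3 → 9 → 1 → 7 → 2.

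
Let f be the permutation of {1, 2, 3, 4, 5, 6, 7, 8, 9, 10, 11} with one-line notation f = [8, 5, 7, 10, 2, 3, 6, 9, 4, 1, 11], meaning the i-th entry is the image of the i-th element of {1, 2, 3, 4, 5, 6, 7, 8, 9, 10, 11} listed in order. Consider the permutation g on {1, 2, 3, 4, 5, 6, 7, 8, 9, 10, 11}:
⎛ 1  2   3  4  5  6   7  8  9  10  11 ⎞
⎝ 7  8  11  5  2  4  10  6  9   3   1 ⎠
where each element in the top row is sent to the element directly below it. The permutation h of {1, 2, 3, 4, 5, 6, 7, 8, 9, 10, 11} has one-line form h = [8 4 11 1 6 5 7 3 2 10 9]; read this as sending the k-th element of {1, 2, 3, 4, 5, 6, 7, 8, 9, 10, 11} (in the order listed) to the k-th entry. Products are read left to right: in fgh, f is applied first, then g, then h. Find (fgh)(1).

5

Apply the permutations in order: f(1) = 8, then g(8) = 6, then h(6) = 5. So (fgh)(1) = 5.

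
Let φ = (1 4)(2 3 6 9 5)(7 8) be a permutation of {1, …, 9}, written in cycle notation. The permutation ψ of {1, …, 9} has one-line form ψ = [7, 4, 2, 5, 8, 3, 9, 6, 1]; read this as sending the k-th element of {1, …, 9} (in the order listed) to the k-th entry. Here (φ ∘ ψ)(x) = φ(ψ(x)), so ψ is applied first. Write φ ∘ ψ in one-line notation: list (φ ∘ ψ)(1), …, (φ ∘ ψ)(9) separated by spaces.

Chase each element through ψ then φ: 1 → 7 → 8; 2 → 4 → 1; 3 → 2 → 3; 4 → 5 → 2; 5 → 8 → 7; 6 → 3 → 6; 7 → 9 → 5; 8 → 6 → 9; 9 → 1 → 4.
Collecting the images, φ ∘ ψ = [8 1 3 2 7 6 5 9 4].

8 1 3 2 7 6 5 9 4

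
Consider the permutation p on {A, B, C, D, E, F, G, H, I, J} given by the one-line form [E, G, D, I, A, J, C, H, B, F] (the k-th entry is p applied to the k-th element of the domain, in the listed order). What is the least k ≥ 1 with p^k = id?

10

Decomposing into disjoint cycles gives cycle lengths 5, 2, 2, 1.
The order is lcm(5, 2, 2) = 10.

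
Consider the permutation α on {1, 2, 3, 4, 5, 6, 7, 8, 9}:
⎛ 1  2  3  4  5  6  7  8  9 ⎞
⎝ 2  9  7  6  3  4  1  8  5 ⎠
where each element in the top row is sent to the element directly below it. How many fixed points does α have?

1

The fixed points (elements with α(x) = x) are {8}, so there is 1.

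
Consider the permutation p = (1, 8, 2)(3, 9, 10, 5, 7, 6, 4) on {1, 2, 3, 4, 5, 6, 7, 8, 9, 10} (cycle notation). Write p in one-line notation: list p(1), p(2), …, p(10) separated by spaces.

8 1 9 3 7 4 6 2 10 5

Image by image: 1→8, 2→1, 3→9, 4→3, 5→7, 6→4, 7→6, 8→2, 9→10, 10→5.
Listing these in domain order gives 8 1 9 3 7 4 6 2 10 5.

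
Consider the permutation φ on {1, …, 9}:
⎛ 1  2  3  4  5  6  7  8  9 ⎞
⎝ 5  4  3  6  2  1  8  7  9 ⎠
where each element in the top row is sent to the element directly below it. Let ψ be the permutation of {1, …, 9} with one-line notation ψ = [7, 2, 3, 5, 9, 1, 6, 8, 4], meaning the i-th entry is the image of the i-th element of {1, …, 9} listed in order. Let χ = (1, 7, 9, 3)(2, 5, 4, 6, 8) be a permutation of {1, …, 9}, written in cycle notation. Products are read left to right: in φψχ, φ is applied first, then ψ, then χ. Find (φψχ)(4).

(φψχ)(4) = χ(ψ(φ(4))). φ(4) = 6, then ψ(6) = 1, then χ(1) = 7, so the result is 7.

7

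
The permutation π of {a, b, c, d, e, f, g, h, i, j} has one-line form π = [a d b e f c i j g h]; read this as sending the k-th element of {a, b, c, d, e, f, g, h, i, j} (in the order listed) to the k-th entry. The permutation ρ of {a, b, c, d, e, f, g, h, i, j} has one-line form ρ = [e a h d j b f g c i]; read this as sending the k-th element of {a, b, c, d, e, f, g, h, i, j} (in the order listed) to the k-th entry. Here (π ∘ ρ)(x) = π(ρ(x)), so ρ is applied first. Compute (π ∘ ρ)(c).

j

(π ∘ ρ)(c) = π(ρ(c)). ρ(c) = h, then π(h) = j. So (π ∘ ρ)(c) = j.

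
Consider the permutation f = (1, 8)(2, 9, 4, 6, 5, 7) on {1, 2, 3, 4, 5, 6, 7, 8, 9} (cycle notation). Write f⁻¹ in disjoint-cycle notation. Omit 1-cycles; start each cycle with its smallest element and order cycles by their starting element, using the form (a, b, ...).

The inverse reverses each cycle.
After reversing and putting each cycle's least element first, f⁻¹ = (1, 8)(2, 7, 5, 6, 4, 9).

(1, 8)(2, 7, 5, 6, 4, 9)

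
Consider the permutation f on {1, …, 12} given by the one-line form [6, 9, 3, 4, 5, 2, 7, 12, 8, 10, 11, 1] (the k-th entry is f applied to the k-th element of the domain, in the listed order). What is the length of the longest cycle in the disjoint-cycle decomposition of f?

6

Decomposing into disjoint cycles gives (1 6 2 9 8 12); the longest has length 6.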